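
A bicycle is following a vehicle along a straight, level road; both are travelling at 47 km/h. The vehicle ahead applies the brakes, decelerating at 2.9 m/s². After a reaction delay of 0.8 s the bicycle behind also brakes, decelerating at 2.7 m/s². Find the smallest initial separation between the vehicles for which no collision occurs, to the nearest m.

47 km/h ÷ 3.6 = 13.0556 m/s.
Leader travels v²/(2a_L) = 170.449 / 5.800 = 29.388 m before stopping.
Follower covers v·t_r = 13.0556 × 0.8 = 10.444 m while reacting, then v²/(2a_F) = 170.449 / 5.400 = 31.565 m while braking, for a total of 10.444 + 31.565 = 42.009 m.
Since a_F ≤ a_L and the follower starts braking later, the follower is never slower than the leader, so the closest approach is when both have stopped.
Minimum gap = 42.009 − 29.388 = 12.621 m.

Minimum gap ≈ 13 m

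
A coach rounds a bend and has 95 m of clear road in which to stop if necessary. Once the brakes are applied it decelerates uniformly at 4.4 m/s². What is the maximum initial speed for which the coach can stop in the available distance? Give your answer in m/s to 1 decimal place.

Maximum speed ≈ 28.9 m/s

v²/(2a) = d ⇒ v = √(2 × 4.400 × 95) = √836.00 = 28.9137 m/s.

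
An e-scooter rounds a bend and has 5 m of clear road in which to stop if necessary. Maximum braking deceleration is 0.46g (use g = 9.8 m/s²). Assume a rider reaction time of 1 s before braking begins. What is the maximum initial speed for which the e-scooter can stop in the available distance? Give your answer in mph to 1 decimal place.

Maximum speed ≈ 8.0 mph

a = 0.46 × 9.8 = 4.508 m/s².
Stopping distance: v·t_r + v²/(2a) = 5 with t_r = 1 s and a = 4.508 m/s².
So v² + 9.016 v − 45.08 = 0.
Positive root: v = −a·t_r + √((a·t_r)² + 2a·d) = −4.508 + √(20.322 + 45.08) = 3.5792 m/s.
3.5792 m/s ÷ 0.44704 = 8.006 mph.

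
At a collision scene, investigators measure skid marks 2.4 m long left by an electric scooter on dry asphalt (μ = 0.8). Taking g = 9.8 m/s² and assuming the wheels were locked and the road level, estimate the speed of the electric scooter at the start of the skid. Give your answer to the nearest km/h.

Deceleration a = μg = 0.8 × 9.8 = 7.840 m/s².
v = √(2a·d) = √(2 × 7.840 × 2.4) = √37.632 = 6.1345 m/s.
= 6.1345 × 3.6 = 22.084 km/h.

Initial speed ≈ 22 km/h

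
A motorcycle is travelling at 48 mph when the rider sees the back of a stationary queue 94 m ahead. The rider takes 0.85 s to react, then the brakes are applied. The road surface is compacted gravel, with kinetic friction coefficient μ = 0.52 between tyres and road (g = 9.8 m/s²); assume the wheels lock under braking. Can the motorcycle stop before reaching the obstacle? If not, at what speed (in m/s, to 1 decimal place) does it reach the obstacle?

Yes — it stops about 30.6 m short of the obstacle, so it never reaches it

48 mph × 0.44704 = 21.4579 m/s.
a = μg = 0.52 × 9.8 = 5.096 m/s².
Reaction distance = 21.4579 × 0.85 = 18.239 m.
Braking distance = v²/(2a) = 460.441 / 10.192 = 45.177 m.
Total stopping distance = 18.239 + 45.177 = 63.416 m, vs 94 m available — it stops with 94 − 63.416 = 30.584 m to spare.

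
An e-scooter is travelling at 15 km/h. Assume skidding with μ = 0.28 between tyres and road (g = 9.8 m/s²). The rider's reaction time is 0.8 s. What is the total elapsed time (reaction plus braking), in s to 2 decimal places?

15 km/h ÷ 3.6 = 4.1667 m/s.
a = μg = 0.28 × 9.8 = 2.744 m/s².
Braking time = v/a = 4.1667 / 2.744 = 1.518 s.
Total = 0.8 + 1.518 = 2.318 s.

Total time ≈ 2.32 s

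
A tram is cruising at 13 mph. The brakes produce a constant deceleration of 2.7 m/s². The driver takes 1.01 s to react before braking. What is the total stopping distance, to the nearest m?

Total stopping distance ≈ 12 m

13 mph × 0.44704 = 5.8115 m/s.
Reaction distance = v·t_r = 5.8115 × 1.01 = 5.870 m.
Braking distance = v²/(2a) = 5.8115² / (2 × 2.700) = 33.774 / 5.400 = 6.254 m.
Total = 5.870 + 6.254 = 12.124 m.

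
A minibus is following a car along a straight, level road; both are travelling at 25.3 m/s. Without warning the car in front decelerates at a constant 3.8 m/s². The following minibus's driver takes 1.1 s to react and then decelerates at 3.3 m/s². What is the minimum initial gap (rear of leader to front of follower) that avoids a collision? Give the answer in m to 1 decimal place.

Leader travels v²/(2a_L) = 640.090 / 7.600 = 84.222 m before stopping.
Follower covers v·t_r = 25.3000 × 1.1 = 27.830 m while reacting, then v²/(2a_F) = 640.090 / 6.600 = 96.983 m while braking, for a total of 27.830 + 96.983 = 124.813 m.
Since a_F ≤ a_L and the follower starts braking later, the follower is never slower than the leader, so the closest approach is when both have stopped.
Minimum gap = 124.813 − 84.222 = 40.591 m.

Minimum gap ≈ 40.6 m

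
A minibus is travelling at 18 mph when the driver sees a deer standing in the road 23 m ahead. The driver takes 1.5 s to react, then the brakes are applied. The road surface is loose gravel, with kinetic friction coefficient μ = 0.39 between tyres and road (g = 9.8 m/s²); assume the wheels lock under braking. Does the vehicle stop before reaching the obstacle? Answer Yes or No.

18 mph × 0.44704 = 8.0467 m/s.
a = μg = 0.39 × 9.8 = 3.822 m/s².
Reaction distance = 8.0467 × 1.5 = 12.070 m.
Braking distance = v²/(2a) = 64.749 / 7.644 = 8.471 m.
Total stopping distance = 12.070 + 8.471 = 20.541 m, vs 23 m available — it stops with 23 − 20.541 = 2.459 m to spare.

Yes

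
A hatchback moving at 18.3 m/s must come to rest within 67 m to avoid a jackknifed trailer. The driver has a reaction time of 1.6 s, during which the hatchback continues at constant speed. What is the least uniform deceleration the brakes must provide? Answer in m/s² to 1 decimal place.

Distance covered during reaction = 18.3000 × 1.6 = 29.280 m.
Distance available for braking: 67 − 29.280 = 37.720 m.
v² = 2a·d ⇒ a = v²/(2d) = 18.3000² / (2 × 37.720) = 334.890 / 75.440 = 4.4392 m/s².

Required deceleration ≈ 4.4 m/s²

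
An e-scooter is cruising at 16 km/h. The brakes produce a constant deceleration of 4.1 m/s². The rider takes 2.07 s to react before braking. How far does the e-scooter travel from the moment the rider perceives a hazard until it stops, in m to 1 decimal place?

16 km/h ÷ 3.6 = 4.4444 m/s.
Reaction distance = v·t_r = 4.4444 × 2.07 = 9.200 m.
Braking distance = v²/(2a) = 4.4444² / (2 × 4.100) = 19.753 / 8.200 = 2.409 m.
Total = 9.200 + 2.409 = 11.609 m.

Total stopping distance ≈ 11.6 m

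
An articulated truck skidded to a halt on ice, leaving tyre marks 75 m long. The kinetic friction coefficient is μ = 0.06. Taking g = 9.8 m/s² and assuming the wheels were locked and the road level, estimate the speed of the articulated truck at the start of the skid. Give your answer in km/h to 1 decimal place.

Initial speed ≈ 33.8 km/h

Deceleration a = μg = 0.06 × 9.8 = 0.588 m/s².
v = √(2a·d) = √(2 × 0.588 × 75) = √88.200 = 9.3915 m/s.
= 9.3915 × 3.6 = 33.809 km/h.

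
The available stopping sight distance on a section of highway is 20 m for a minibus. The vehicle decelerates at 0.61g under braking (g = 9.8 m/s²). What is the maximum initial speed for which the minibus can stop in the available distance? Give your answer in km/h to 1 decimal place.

Maximum speed ≈ 55.7 km/h

a = 0.61 × 9.8 = 5.978 m/s².
v²/(2a) = d ⇒ v = √(2 × 5.978 × 20) = √239.12 = 15.4635 m/s.
15.4635 m/s × 3.6 = 55.669 km/h.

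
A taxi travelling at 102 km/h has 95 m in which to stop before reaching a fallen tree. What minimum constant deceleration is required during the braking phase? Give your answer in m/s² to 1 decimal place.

Required deceleration ≈ 4.2 m/s²

102 km/h ÷ 3.6 = 28.3333 m/s.
v² = 2a·d ⇒ a = v²/(2d) = 28.3333² / (2 × 95.000) = 802.776 / 190.000 = 4.2251 m/s².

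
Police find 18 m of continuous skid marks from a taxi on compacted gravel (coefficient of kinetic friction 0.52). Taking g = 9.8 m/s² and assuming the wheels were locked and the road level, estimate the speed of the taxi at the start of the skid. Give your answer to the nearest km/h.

Deceleration a = μg = 0.52 × 9.8 = 5.096 m/s².
v = √(2a·d) = √(2 × 5.096 × 18) = √183.456 = 13.5446 m/s.
= 13.5446 × 3.6 = 48.761 km/h.

Initial speed ≈ 49 km/h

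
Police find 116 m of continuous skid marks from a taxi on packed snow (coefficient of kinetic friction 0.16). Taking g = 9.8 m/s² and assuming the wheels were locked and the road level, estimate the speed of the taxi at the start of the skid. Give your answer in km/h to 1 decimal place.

Initial speed ≈ 68.7 km/h

Deceleration a = μg = 0.16 × 9.8 = 1.568 m/s².
v = √(2a·d) = √(2 × 1.568 × 116) = √363.776 = 19.0729 m/s.
= 19.0729 × 3.6 = 68.662 km/h.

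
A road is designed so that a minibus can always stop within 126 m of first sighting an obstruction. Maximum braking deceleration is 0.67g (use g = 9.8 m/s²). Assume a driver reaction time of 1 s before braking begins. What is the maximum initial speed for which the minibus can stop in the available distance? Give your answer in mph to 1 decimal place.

Maximum speed ≈ 77.5 mph

a = 0.67 × 9.8 = 6.566 m/s².
Stopping distance: v·t_r + v²/(2a) = 126 with t_r = 1 s and a = 6.566 m/s².
So v² + 13.132 v − 1654.63 = 0.
Positive root: v = −a·t_r + √((a·t_r)² + 2a·d) = −6.566 + √(43.112 + 1654.63) = 34.6377 m/s.
34.6377 m/s ÷ 0.44704 = 77.482 mph.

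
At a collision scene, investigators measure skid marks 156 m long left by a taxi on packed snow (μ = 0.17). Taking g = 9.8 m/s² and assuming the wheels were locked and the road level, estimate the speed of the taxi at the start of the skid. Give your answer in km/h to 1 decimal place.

Deceleration a = μg = 0.17 × 9.8 = 1.666 m/s².
v = √(2a·d) = √(2 × 1.666 × 156) = √519.792 = 22.7989 m/s.
= 22.7989 × 3.6 = 82.076 km/h.

Initial speed ≈ 82.1 km/h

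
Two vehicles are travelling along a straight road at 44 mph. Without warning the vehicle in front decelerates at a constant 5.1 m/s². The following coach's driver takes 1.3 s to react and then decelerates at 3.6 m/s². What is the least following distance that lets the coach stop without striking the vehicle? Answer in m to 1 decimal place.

Minimum gap ≈ 41.4 m

44 mph × 0.44704 = 19.6698 m/s.
Leader travels v²/(2a_L) = 386.901 / 10.200 = 37.931 m before stopping.
Follower covers v·t_r = 19.6698 × 1.3 = 25.571 m while reacting, then v²/(2a_F) = 386.901 / 7.200 = 53.736 m while braking, for a total of 25.571 + 53.736 = 79.307 m.
Since a_F ≤ a_L and the follower starts braking later, the follower is never slower than the leader, so the closest approach is when both have stopped.
Minimum gap = 79.307 − 37.931 = 41.376 m.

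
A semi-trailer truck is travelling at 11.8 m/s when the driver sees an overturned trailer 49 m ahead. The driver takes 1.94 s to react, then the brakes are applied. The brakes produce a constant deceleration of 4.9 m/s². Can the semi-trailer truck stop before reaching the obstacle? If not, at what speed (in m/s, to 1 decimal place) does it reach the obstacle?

Reaction distance = 11.8000 × 1.94 = 22.892 m.
Braking distance = v²/(2a) = 139.240 / 9.800 = 14.208 m.
Total stopping distance = 22.892 + 14.208 = 37.100 m, vs 49 m available — it stops with 49 − 37.100 = 11.900 m to spare.

Yes — it stops about 11.9 m short of the obstacle, so it never reaches it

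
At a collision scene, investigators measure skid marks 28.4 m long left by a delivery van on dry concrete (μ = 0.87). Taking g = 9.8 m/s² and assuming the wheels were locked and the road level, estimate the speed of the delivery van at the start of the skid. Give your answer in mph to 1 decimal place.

Deceleration a = μg = 0.87 × 9.8 = 8.526 m/s².
v = √(2a·d) = √(2 × 8.526 × 28.4) = √484.277 = 22.0063 m/s.
= 22.0063 ÷ 0.44704 = 49.227 mph.

Initial speed ≈ 49.2 mph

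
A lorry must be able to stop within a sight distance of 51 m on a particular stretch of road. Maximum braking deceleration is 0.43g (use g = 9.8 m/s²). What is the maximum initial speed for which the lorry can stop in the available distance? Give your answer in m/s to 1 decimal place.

a = 0.43 × 9.8 = 4.214 m/s².
v²/(2a) = d ⇒ v = √(2 × 4.214 × 51) = √429.83 = 20.7323 m/s.

Maximum speed ≈ 20.7 m/s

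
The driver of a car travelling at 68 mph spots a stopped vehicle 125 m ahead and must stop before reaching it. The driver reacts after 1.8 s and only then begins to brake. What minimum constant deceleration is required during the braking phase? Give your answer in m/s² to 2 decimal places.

Required deceleration ≈ 6.57 m/s²

68 mph × 0.44704 = 30.3987 m/s.
Distance covered during reaction = 30.3987 × 1.8 = 54.718 m.
Distance available for braking: 125 − 54.718 = 70.282 m.
v² = 2a·d ⇒ a = v²/(2d) = 30.3987² / (2 × 70.282) = 924.081 / 140.564 = 6.5741 m/s².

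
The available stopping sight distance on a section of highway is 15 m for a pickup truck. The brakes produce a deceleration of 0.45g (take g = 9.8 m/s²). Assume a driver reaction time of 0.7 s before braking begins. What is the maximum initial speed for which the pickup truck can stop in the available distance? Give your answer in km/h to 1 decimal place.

Maximum speed ≈ 31.8 km/h

a = 0.45 × 9.8 = 4.410 m/s².
Stopping distance: v·t_r + v²/(2a) = 15 with t_r = 0.7 s and a = 4.410 m/s².
So v² + 6.174 v − 132.30 = 0.
Positive root: v = −a·t_r + √((a·t_r)² + 2a·d) = −3.087 + √(9.530 + 132.30) = 8.8222 m/s.
8.8222 m/s × 3.6 = 31.760 km/h.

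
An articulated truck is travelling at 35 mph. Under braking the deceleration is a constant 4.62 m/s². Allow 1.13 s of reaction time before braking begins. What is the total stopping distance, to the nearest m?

35 mph × 0.44704 = 15.6464 m/s.
Reaction distance = v·t_r = 15.6464 × 1.13 = 17.680 m.
Braking distance = v²/(2a) = 15.6464² / (2 × 4.620) = 244.810 / 9.240 = 26.495 m.
Total = 17.680 + 26.495 = 44.175 m.

Total stopping distance ≈ 44 m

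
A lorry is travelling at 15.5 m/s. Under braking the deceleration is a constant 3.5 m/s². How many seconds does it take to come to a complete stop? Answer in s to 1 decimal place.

Braking time ≈ 4.4 s

Braking time = v/a = 15.5000 / 3.500 = 4.429 s.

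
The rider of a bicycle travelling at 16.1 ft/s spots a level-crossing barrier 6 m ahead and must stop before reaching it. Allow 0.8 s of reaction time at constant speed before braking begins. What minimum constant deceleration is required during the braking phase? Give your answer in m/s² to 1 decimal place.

16.1 ft/s × 0.3048 = 4.9073 m/s.
Distance covered during reaction = 4.9073 × 0.8 = 3.926 m.
Distance available for braking: 6 − 3.926 = 2.074 m.
v² = 2a·d ⇒ a = v²/(2d) = 4.9073² / (2 × 2.074) = 24.082 / 4.148 = 5.8057 m/s².

Required deceleration ≈ 5.8 m/s²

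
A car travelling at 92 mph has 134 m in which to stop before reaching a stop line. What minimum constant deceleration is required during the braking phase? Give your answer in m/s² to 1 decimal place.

92 mph × 0.44704 = 41.1277 m/s.
v² = 2a·d ⇒ a = v²/(2d) = 41.1277² / (2 × 134.000) = 1691.488 / 268.000 = 6.3115 m/s².

Required deceleration ≈ 6.3 m/s²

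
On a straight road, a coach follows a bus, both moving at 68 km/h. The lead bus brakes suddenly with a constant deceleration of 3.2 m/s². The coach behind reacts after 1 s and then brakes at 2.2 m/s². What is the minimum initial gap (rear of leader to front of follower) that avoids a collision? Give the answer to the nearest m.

Minimum gap ≈ 44 m

68 km/h ÷ 3.6 = 18.8889 m/s.
Leader travels v²/(2a_L) = 356.791 / 6.400 = 55.749 m before stopping.
Follower covers v·t_r = 18.8889 × 1 = 18.889 m while reacting, then v²/(2a_F) = 356.791 / 4.400 = 81.089 m while braking, for a total of 18.889 + 81.089 = 99.978 m.
Since a_F ≤ a_L and the follower starts braking later, the follower is never slower than the leader, so the closest approach is when both have stopped.
Minimum gap = 99.978 − 55.749 = 44.229 m.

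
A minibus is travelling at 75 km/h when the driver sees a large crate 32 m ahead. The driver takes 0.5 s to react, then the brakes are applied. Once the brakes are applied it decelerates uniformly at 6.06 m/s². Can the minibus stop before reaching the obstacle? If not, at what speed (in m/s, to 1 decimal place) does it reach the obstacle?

75 km/h ÷ 3.6 = 20.8333 m/s.
Reaction distance = 20.8333 × 0.5 = 10.417 m.
Braking distance needed to stop: v²/(2a) = 434.026 / 12.120 = 35.811 m, so total needed = 10.417 + 35.811 = 46.228 m > 32 m — it cannot stop.
Distance remaining when braking begins: 32 − 10.417 = 21.583 m.
v² = v₀² − 2a·d = 434.026 − 2 × 6.060 × 21.583 = 172.440 m²/s².
v = √172.440 = 13.132 m/s.

No — it strikes the obstacle at 13.1 m/s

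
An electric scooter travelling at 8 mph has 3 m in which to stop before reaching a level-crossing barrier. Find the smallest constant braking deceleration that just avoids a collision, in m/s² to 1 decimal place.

8 mph × 0.44704 = 3.5763 m/s.
v² = 2a·d ⇒ a = v²/(2d) = 3.5763² / (2 × 3.000) = 12.790 / 6.000 = 2.1317 m/s².

Required deceleration ≈ 2.1 m/s²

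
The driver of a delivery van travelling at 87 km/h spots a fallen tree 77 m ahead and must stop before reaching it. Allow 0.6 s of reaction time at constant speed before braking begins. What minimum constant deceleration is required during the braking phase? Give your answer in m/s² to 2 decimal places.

87 km/h ÷ 3.6 = 24.1667 m/s.
Distance covered during reaction = 24.1667 × 0.6 = 14.500 m.
Distance available for braking: 77 − 14.500 = 62.500 m.
v² = 2a·d ⇒ a = v²/(2d) = 24.1667² / (2 × 62.500) = 584.029 / 125.000 = 4.6722 m/s².

Required deceleration ≈ 4.67 m/s²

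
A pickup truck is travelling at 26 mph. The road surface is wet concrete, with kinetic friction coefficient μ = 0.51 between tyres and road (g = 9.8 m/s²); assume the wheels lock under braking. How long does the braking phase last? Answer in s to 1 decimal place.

Braking time ≈ 2.3 s

26 mph × 0.44704 = 11.6230 m/s.
a = μg = 0.51 × 9.8 = 4.998 m/s².
Braking time = v/a = 11.6230 / 4.998 = 2.326 s.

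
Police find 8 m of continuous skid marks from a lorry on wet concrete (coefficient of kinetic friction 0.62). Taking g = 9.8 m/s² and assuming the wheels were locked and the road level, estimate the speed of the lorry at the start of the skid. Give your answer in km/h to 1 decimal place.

Initial speed ≈ 35.5 km/h

Deceleration a = μg = 0.62 × 9.8 = 6.076 m/s².
v = √(2a·d) = √(2 × 6.076 × 8) = √97.216 = 9.8598 m/s.
= 9.8598 × 3.6 = 35.495 km/h.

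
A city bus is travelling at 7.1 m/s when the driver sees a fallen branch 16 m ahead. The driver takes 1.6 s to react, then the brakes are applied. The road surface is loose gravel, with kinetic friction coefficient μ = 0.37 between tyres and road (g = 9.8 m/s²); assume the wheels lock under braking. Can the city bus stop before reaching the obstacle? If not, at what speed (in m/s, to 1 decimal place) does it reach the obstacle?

a = μg = 0.37 × 9.8 = 3.626 m/s².
Reaction distance = 7.1000 × 1.6 = 11.360 m.
Braking distance needed to stop: v²/(2a) = 50.410 / 7.252 = 6.951 m, so total needed = 11.360 + 6.951 = 18.311 m > 16 m — it cannot stop.
Distance remaining when braking begins: 16 − 11.360 = 4.640 m.
v² = v₀² − 2a·d = 50.410 − 2 × 3.626 × 4.640 = 16.761 m²/s².
v = √16.761 = 4.094 m/s.

No — it strikes the obstacle at 4.1 m/s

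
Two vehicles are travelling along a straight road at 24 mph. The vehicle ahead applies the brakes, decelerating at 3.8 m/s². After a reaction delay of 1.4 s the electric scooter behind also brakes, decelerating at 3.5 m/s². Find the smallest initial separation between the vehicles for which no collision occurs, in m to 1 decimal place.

Minimum gap ≈ 16.3 m

24 mph × 0.44704 = 10.7290 m/s.
Leader travels v²/(2a_L) = 115.111 / 7.600 = 15.146 m before stopping.
Follower covers v·t_r = 10.7290 × 1.4 = 15.021 m while reacting, then v²/(2a_F) = 115.111 / 7.000 = 16.444 m while braking, for a total of 15.021 + 16.444 = 31.465 m.
Since a_F ≤ a_L and the follower starts braking later, the follower is never slower than the leader, so the closest approach is when both have stopped.
Minimum gap = 31.465 − 15.146 = 16.319 m.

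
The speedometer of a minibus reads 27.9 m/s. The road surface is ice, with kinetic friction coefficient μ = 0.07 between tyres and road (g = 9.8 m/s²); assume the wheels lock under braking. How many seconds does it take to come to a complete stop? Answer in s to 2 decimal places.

Braking time ≈ 40.67 s

a = μg = 0.07 × 9.8 = 0.686 m/s².
Braking time = v/a = 27.9000 / 0.686 = 40.671 s.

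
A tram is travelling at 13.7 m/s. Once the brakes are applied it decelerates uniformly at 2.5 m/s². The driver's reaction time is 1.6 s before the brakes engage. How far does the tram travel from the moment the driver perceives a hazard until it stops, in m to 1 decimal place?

Reaction distance = v·t_r = 13.7000 × 1.6 = 21.920 m.
Braking distance = v²/(2a) = 13.7000² / (2 × 2.500) = 187.690 / 5.000 = 37.538 m.
Total = 21.920 + 37.538 = 59.458 m.

Total stopping distance ≈ 59.5 m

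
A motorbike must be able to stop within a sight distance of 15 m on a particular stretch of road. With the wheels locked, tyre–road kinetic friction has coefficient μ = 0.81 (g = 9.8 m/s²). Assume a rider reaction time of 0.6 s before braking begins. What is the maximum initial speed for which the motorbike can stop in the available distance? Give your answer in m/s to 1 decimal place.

a = μg = 0.81 × 9.8 = 7.938 m/s².
Stopping distance: v·t_r + v²/(2a) = 15 with t_r = 0.6 s and a = 7.938 m/s².
So v² + 9.526 v − 238.14 = 0.
Positive root: v = −a·t_r + √((a·t_r)² + 2a·d) = −4.763 + √(22.686 + 238.14) = 11.3871 m/s.

Maximum speed ≈ 11.4 m/s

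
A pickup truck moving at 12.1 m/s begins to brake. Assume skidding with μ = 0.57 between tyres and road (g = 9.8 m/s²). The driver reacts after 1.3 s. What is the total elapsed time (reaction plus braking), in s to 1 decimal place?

Total time ≈ 3.5 s

a = μg = 0.57 × 9.8 = 5.586 m/s².
Braking time = v/a = 12.1000 / 5.586 = 2.166 s.
Total = 1.3 + 2.166 = 3.466 s.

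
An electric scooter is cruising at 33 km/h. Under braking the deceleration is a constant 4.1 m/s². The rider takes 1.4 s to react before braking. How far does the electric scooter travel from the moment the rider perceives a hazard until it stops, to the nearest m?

33 km/h ÷ 3.6 = 9.1667 m/s.
Reaction distance = v·t_r = 9.1667 × 1.4 = 12.833 m.
Braking distance = v²/(2a) = 9.1667² / (2 × 4.100) = 84.028 / 8.200 = 10.247 m.
Total = 12.833 + 10.247 = 23.080 m.

Total stopping distance ≈ 23 m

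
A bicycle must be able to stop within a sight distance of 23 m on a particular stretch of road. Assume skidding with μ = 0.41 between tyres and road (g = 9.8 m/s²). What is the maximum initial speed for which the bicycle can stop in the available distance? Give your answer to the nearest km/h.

a = μg = 0.41 × 9.8 = 4.018 m/s².
v²/(2a) = d ⇒ v = √(2 × 4.018 × 23) = √184.83 = 13.5952 m/s.
13.5952 m/s × 3.6 = 48.943 km/h.

Maximum speed ≈ 49 km/h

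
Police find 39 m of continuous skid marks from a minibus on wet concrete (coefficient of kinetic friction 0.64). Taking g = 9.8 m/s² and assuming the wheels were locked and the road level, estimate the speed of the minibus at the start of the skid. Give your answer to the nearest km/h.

Initial speed ≈ 80 km/h

Deceleration a = μg = 0.64 × 9.8 = 6.272 m/s².
v = √(2a·d) = √(2 × 6.272 × 39) = √489.216 = 22.1182 m/s.
= 22.1182 × 3.6 = 79.626 km/h.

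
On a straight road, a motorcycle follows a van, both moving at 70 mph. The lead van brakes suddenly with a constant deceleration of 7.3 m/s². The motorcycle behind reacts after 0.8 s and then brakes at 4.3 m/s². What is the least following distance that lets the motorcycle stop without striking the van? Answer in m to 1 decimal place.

Minimum gap ≈ 71.8 m

70 mph × 0.44704 = 31.2928 m/s.
Leader travels v²/(2a_L) = 979.239 / 14.600 = 67.071 m before stopping.
Follower covers v·t_r = 31.2928 × 0.8 = 25.034 m while reacting, then v²/(2a_F) = 979.239 / 8.600 = 113.865 m while braking, for a total of 25.034 + 113.865 = 138.899 m.
Since a_F ≤ a_L and the follower starts braking later, the follower is never slower than the leader, so the closest approach is when both have stopped.
Minimum gap = 138.899 − 67.071 = 71.828 m.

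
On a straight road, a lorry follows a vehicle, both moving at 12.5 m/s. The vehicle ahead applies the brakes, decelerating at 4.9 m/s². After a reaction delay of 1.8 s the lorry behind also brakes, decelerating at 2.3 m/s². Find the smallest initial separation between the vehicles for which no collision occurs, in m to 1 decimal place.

Minimum gap ≈ 40.5 m

Leader travels v²/(2a_L) = 156.250 / 9.800 = 15.944 m before stopping.
Follower covers v·t_r = 12.5000 × 1.8 = 22.500 m while reacting, then v²/(2a_F) = 156.250 / 4.600 = 33.967 m while braking, for a total of 22.500 + 33.967 = 56.467 m.
Since a_F ≤ a_L and the follower starts braking later, the follower is never slower than the leader, so the closest approach is when both have stopped.
Minimum gap = 56.467 − 15.944 = 40.523 m.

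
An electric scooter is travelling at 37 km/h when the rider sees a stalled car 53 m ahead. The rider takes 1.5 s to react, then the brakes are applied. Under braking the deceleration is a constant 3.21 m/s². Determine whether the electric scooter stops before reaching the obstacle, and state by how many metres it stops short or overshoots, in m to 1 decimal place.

Yes — it stops 21.1 m short of the obstacle

37 km/h ÷ 3.6 = 10.2778 m/s.
Reaction distance = 10.2778 × 1.5 = 15.417 m.
Braking distance = v²/(2a) = 105.633 / 6.420 = 16.454 m.
Total stopping distance = 15.417 + 16.454 = 31.871 m, vs 53 m available — it stops with 53 − 31.871 = 21.129 m to spare.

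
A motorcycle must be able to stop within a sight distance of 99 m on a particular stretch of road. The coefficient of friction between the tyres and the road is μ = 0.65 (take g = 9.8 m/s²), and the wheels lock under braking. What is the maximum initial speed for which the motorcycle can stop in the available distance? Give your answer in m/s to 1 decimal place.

a = μg = 0.65 × 9.8 = 6.370 m/s².
v²/(2a) = d ⇒ v = √(2 × 6.370 × 99) = √1261.26 = 35.5142 m/s.

Maximum speed ≈ 35.5 m/s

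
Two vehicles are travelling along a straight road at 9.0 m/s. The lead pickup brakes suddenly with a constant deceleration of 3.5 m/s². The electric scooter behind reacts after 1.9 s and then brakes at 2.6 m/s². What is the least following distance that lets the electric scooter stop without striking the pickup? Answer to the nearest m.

Minimum gap ≈ 21 m

Leader travels v²/(2a_L) = 81.000 / 7.000 = 11.571 m before stopping.
Follower covers v·t_r = 9.0000 × 1.9 = 17.100 m while reacting, then v²/(2a_F) = 81.000 / 5.200 = 15.577 m while braking, for a total of 17.100 + 15.577 = 32.677 m.
Since a_F ≤ a_L and the follower starts braking later, the follower is never slower than the leader, so the closest approach is when both have stopped.
Minimum gap = 32.677 − 11.571 = 21.106 m.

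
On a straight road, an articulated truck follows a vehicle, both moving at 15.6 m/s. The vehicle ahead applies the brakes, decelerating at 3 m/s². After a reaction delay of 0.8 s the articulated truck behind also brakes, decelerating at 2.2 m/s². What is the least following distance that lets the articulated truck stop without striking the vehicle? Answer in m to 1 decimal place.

Minimum gap ≈ 27.2 m

Leader travels v²/(2a_L) = 243.360 / 6.000 = 40.560 m before stopping.
Follower covers v·t_r = 15.6000 × 0.8 = 12.480 m while reacting, then v²/(2a_F) = 243.360 / 4.400 = 55.309 m while braking, for a total of 12.480 + 55.309 = 67.789 m.
Since a_F ≤ a_L and the follower starts braking later, the follower is never slower than the leader, so the closest approach is when both have stopped.
Minimum gap = 67.789 − 40.560 = 27.229 m.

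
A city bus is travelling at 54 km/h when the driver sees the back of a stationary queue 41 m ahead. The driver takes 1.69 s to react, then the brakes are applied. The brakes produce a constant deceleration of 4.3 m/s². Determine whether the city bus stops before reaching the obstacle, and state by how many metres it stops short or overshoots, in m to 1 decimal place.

54 km/h ÷ 3.6 = 15.0000 m/s.
Reaction distance = 15.0000 × 1.69 = 25.350 m.
Braking distance = v²/(2a) = 225.000 / 8.600 = 26.163 m.
Total stopping distance = 25.350 + 26.163 = 51.513 m, vs 41 m available — it cannot stop in time and overshoots by 51.513 − 41 = 10.513 m.

No — it overshoots by 10.5 m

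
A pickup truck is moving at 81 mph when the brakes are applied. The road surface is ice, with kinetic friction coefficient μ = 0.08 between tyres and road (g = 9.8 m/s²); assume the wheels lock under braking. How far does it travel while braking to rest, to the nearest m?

81 mph × 0.44704 = 36.2102 m/s.
a = μg = 0.08 × 9.8 = 0.784 m/s².
Braking distance = v²/(2a) = 36.2102² / (2 × 0.784) = 1311.179 / 1.568 = 836.211 m.

Braking distance ≈ 836 m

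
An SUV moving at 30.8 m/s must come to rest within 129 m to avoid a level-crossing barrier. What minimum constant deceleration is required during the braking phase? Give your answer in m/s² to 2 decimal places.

v² = 2a·d ⇒ a = v²/(2d) = 30.8000² / (2 × 129.000) = 948.640 / 258.000 = 3.6769 m/s².

Required deceleration ≈ 3.68 m/s²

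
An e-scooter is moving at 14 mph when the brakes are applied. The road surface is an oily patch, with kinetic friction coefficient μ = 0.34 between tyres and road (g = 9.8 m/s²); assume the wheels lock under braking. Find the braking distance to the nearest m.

Braking distance ≈ 6 m

14 mph × 0.44704 = 6.2586 m/s.
a = μg = 0.34 × 9.8 = 3.332 m/s².
Braking distance = v²/(2a) = 6.2586² / (2 × 3.332) = 39.170 / 6.664 = 5.878 m.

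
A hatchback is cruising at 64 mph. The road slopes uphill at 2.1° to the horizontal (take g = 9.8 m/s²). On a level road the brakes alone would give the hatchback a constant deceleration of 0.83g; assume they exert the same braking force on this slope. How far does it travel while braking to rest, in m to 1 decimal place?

Braking distance ≈ 48.2 m

64 mph × 0.44704 = 28.6106 m/s.
a = 0.83 × 9.8 = 8.134 m/s².
Gravity along the uphill slope adds to the braking deceleration: a_eff = 8.134 + 9.8·sin 2.1° = 8.134 + 0.359 = 8.493 m/s².
Braking distance = v²/(2a) = 28.6106² / (2 × 8.493) = 818.566 / 16.986 = 48.191 m.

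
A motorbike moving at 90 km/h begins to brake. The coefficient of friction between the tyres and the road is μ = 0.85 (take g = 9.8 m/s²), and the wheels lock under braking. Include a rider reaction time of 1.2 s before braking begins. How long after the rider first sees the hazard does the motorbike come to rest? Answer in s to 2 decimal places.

90 km/h ÷ 3.6 = 25.0000 m/s.
a = μg = 0.85 × 9.8 = 8.330 m/s².
Braking time = v/a = 25.0000 / 8.330 = 3.001 s.
Total = 1.2 + 3.001 = 4.201 s.

Total time ≈ 4.20 s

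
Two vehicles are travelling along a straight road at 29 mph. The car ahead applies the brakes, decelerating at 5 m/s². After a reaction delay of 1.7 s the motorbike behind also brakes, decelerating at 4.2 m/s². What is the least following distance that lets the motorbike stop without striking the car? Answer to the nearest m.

29 mph × 0.44704 = 12.9642 m/s.
Leader travels v²/(2a_L) = 168.070 / 10.000 = 16.807 m before stopping.
Follower covers v·t_r = 12.9642 × 1.7 = 22.039 m while reacting, then v²/(2a_F) = 168.070 / 8.400 = 20.008 m while braking, for a total of 22.039 + 20.008 = 42.047 m.
Since a_F ≤ a_L and the follower starts braking later, the follower is never slower than the leader, so the closest approach is when both have stopped.
Minimum gap = 42.047 − 16.807 = 25.240 m.

Minimum gap ≈ 25 m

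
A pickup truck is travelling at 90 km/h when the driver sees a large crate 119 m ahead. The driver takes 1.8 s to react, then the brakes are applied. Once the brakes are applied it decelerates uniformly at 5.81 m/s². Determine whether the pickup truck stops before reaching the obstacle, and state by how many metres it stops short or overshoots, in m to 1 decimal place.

Yes — it stops 20.2 m short of the obstacle

90 km/h ÷ 3.6 = 25.0000 m/s.
Reaction distance = 25.0000 × 1.8 = 45.000 m.
Braking distance = v²/(2a) = 625.000 / 11.620 = 53.787 m.
Total stopping distance = 45.000 + 53.787 = 98.787 m, vs 119 m available — it stops with 119 − 98.787 = 20.213 m to spare.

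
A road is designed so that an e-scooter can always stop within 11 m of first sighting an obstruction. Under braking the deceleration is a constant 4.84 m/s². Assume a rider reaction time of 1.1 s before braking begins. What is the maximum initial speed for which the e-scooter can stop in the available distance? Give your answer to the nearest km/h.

Stopping distance: v·t_r + v²/(2a) = 11 with t_r = 1.1 s and a = 4.840 m/s².
So v² + 10.648 v − 106.48 = 0.
Positive root: v = −a·t_r + √((a·t_r)² + 2a·d) = −5.324 + √(28.345 + 106.48) = 6.2874 m/s.
6.2874 m/s × 3.6 = 22.635 km/h.

Maximum speed ≈ 23 km/h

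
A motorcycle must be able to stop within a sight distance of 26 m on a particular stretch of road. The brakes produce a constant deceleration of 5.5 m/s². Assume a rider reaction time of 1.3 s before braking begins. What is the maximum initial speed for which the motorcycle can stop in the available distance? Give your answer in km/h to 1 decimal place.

Maximum speed ≈ 40.4 km/h

Stopping distance: v·t_r + v²/(2a) = 26 with t_r = 1.3 s and a = 5.500 m/s².
So v² + 14.300 v − 286.00 = 0.
Positive root: v = −a·t_r + √((a·t_r)² + 2a·d) = −7.150 + √(51.123 + 286.00) = 11.2109 m/s.
11.2109 m/s × 3.6 = 40.359 km/h.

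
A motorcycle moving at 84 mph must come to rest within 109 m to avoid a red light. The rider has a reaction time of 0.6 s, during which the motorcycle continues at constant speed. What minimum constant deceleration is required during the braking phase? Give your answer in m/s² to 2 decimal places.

84 mph × 0.44704 = 37.5514 m/s.
Distance covered during reaction = 37.5514 × 0.6 = 22.531 m.
Distance available for braking: 109 − 22.531 = 86.469 m.
v² = 2a·d ⇒ a = v²/(2d) = 37.5514² / (2 × 86.469) = 1410.108 / 172.938 = 8.1538 m/s².

Required deceleration ≈ 8.15 m/s²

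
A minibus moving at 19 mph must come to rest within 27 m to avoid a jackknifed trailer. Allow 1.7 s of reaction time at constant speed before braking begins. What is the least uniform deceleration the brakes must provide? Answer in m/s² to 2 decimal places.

Required deceleration ≈ 2.87 m/s²

19 mph × 0.44704 = 8.4938 m/s.
Distance covered during reaction = 8.4938 × 1.7 = 14.439 m.
Distance available for braking: 27 − 14.439 = 12.561 m.
v² = 2a·d ⇒ a = v²/(2d) = 8.4938² / (2 × 12.561) = 72.145 / 25.122 = 2.8718 m/s².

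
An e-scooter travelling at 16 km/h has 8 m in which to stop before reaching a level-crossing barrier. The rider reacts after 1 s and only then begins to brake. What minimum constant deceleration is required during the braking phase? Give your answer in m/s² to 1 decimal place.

Required deceleration ≈ 2.8 m/s²

16 km/h ÷ 3.6 = 4.4444 m/s.
Distance covered during reaction = 4.4444 × 1 = 4.444 m.
Distance available for braking: 8 − 4.444 = 3.556 m.
v² = 2a·d ⇒ a = v²/(2d) = 4.4444² / (2 × 3.556) = 19.753 / 7.112 = 2.7774 m/s².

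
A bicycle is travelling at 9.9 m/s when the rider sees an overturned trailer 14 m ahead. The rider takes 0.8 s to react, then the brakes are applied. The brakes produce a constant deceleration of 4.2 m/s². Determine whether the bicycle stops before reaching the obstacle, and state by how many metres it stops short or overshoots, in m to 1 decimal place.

Reaction distance = 9.9000 × 0.8 = 7.920 m.
Braking distance = v²/(2a) = 98.010 / 8.400 = 11.668 m.
Total stopping distance = 7.920 + 11.668 = 19.588 m, vs 14 m available — it cannot stop in time and overshoots by 19.588 − 14 = 5.588 m.

No — it overshoots by 5.6 m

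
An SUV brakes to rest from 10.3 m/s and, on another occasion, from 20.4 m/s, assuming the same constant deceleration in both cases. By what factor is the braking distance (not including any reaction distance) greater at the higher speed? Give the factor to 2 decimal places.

Factor ≈ 3.92

Braking distance d = v²/(2a), so with a fixed, d ∝ v².
Factor = (20.4/10.3)² = 1.9806² = 3.9228.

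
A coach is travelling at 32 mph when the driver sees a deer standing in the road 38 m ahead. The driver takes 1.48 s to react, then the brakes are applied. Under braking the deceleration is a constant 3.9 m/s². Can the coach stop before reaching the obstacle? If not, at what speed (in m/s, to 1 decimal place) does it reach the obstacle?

32 mph × 0.44704 = 14.3053 m/s.
Reaction distance = 14.3053 × 1.48 = 21.172 m.
Braking distance needed to stop: v²/(2a) = 204.642 / 7.800 = 26.236 m, so total needed = 21.172 + 26.236 = 47.408 m > 38 m — it cannot stop.
Distance remaining when braking begins: 38 − 21.172 = 16.828 m.
v² = v₀² − 2a·d = 204.642 − 2 × 3.900 × 16.828 = 73.384 m²/s².
v = √73.384 = 8.566 m/s.

No — it strikes the obstacle at 8.6 m/s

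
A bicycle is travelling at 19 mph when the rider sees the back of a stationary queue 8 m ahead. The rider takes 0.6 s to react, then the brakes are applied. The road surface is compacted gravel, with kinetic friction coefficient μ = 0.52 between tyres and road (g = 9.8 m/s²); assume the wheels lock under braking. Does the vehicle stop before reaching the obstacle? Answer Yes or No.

19 mph × 0.44704 = 8.4938 m/s.
a = μg = 0.52 × 9.8 = 5.096 m/s².
Reaction distance = 8.4938 × 0.6 = 5.096 m.
Braking distance = v²/(2a) = 72.145 / 10.192 = 7.079 m.
Total stopping distance = 5.096 + 7.079 = 12.175 m, vs 8 m available — it cannot stop in time and overshoots by 12.175 − 8 = 4.175 m.

No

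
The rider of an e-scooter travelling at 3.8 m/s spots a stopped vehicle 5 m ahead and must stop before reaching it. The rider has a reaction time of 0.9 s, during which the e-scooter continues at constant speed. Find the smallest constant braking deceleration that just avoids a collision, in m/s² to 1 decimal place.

Distance covered during reaction = 3.8000 × 0.9 = 3.420 m.
Distance available for braking: 5 − 3.420 = 1.580 m.
v² = 2a·d ⇒ a = v²/(2d) = 3.8000² / (2 × 1.580) = 14.440 / 3.160 = 4.5696 m/s².

Required deceleration ≈ 4.6 m/s²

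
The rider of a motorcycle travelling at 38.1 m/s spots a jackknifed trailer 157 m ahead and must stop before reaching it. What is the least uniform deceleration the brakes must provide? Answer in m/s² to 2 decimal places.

Required deceleration ≈ 4.62 m/s²

v² = 2a·d ⇒ a = v²/(2d) = 38.1000² / (2 × 157.000) = 1451.610 / 314.000 = 4.6230 m/s².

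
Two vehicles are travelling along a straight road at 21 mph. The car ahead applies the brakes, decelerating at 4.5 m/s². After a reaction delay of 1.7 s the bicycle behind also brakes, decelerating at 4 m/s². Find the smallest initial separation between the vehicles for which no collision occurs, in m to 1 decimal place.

21 mph × 0.44704 = 9.3878 m/s.
Leader travels v²/(2a_L) = 88.131 / 9.000 = 9.792 m before stopping.
Follower covers v·t_r = 9.3878 × 1.7 = 15.959 m while reacting, then v²/(2a_F) = 88.131 / 8.000 = 11.016 m while braking, for a total of 15.959 + 11.016 = 26.975 m.
Since a_F ≤ a_L and the follower starts braking later, the follower is never slower than the leader, so the closest approach is when both have stopped.
Minimum gap = 26.975 − 9.792 = 17.183 m.

Minimum gap ≈ 17.2 m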